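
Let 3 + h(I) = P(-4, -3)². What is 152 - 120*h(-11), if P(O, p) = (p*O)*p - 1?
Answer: -163768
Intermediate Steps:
P(O, p) = -1 + O*p² (P(O, p) = (O*p)*p - 1 = O*p² - 1 = -1 + O*p²)
h(I) = 1366 (h(I) = -3 + (-1 - 4*(-3)²)² = -3 + (-1 - 4*9)² = -3 + (-1 - 36)² = -3 + (-37)² = -3 + 1369 = 1366)
152 - 120*h(-11) = 152 - 120*1366 = 152 - 163920 = -163768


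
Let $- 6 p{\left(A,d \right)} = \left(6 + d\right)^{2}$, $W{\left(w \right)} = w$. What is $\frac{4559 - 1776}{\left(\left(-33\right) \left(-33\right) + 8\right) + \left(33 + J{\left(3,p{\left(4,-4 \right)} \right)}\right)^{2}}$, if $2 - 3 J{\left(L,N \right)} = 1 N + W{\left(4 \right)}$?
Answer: $\frac{225423}{174706} \approx 1.2903$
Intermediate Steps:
$p{\left(A,d \right)} = - \frac{\left(6 + d\right)^{2}}{6}$
$J{\left(L,N \right)} = - \frac{2}{3} - \frac{N}{3}$ ($J{\left(L,N \right)} = \frac{2}{3} - \frac{1 N + 4}{3} = \frac{2}{3} - \frac{N + 4}{3} = \frac{2}{3} - \frac{4 + N}{3} = \frac{2}{3} - \left(\frac{4}{3} + \frac{N}{3}\right) = - \frac{2}{3} - \frac{N}{3}$)
$\frac{4559 - 1776}{\left(\left(-33\right) \left(-33\right) + 8\right) + \left(33 + J{\left(3,p{\left(4,-4 \right)} \right)}\right)^{2}} = \frac{4559 - 1776}{\left(\left(-33\right) \left(-33\right) + 8\right) + \left(33 - \left(\frac{2}{3} + \frac{\left(- \frac{1}{6}\right) \left(6 - 4\right)^{2}}{3}\right)\right)^{2}} = \frac{2783}{\left(1089 + 8\right) + \left(33 - \left(\frac{2}{3} + \frac{\left(- \frac{1}{6}\right) 2^{2}}{3}\right)\right)^{2}} = \frac{2783}{1097 + \left(33 - \left(\frac{2}{3} + \frac{\left(- \frac{1}{6}\right) 4}{3}\right)\right)^{2}} = \frac{2783}{1097 + \left(33 - \frac{4}{9}\right)^{2}} = \frac{2783}{1097 + \left(\frac{293}{9}\right)^{2}} = \frac{2783}{1097 + \frac{85849}{81}} = \frac{2783}{\frac{174706}{81}} = 2783 \cdot \frac{81}{174706} = \frac{225423}{174706}$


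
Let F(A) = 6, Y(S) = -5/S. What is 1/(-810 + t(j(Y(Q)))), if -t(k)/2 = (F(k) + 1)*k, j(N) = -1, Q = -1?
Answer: -1/796 ≈ -0.0012563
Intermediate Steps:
t(k) = -14*k (t(k) = -2*(6 + 1)*k = -14*k)
1/(-810 + t(j(Y(Q)))) = 1/(-810 - 14*(-1)) = 1/(-810 + 14) = 1/(-796) = -1/796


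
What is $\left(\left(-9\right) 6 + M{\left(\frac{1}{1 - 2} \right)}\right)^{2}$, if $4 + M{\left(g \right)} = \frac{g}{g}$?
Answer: $3249$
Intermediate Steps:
$M{\left(g \right)} = -3$ ($M{\left(g \right)} = -4 + \frac{g}{g} = -4 + 1 = -3$)
$\left(\left(-9\right) 6 + M{\left(\frac{1}{1 - 2} \right)}\right)^{2} = \left(\left(-9\right) 6 - 3\right)^{2} = \left(-54 - 3\right)^{2} = \left(-57\right)^{2} = 3249$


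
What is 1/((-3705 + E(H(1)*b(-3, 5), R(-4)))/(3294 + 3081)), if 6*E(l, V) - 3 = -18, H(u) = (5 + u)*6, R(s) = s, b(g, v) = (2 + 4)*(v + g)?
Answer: -2550/1483 ≈ -1.7195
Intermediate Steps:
b(g, v) = 6*g + 6*v (b(g, v) = 6*(g + v) = 6*g + 6*v)
H(u) = 30 + 6*u
E(l, V) = -5/2 (E(l, V) = ½ + (⅙)*(-18) = ½ - 3 = -5/2)
1/((-3705 + E(H(1)*b(-3, 5), R(-4)))/(3294 + 3081)) = 1/((-3705 - 5/2)/(3294 + 3081)) = 1/(-7415/2/6375) = 1/(-7415/2*1/6375) = 1/(-1483/2550) = -2550/1483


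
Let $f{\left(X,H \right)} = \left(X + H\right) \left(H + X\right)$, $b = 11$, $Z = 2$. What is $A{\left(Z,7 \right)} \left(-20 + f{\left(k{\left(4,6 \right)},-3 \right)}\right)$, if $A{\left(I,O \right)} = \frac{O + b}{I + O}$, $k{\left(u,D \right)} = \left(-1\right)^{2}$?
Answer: $-32$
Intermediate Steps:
$k{\left(u,D \right)} = 1$
$A{\left(I,O \right)} = \frac{11 + O}{I + O}$ ($A{\left(I,O \right)} = \frac{O + 11}{I + O} = \frac{11 + O}{I + O}$)
$f{\left(X,H \right)} = \left(H + X\right)^{2}$ ($f{\left(X,H \right)} = \left(H + X\right) \left(H + X\right) = \left(H + X\right)^{2}$)
$A{\left(Z,7 \right)} \left(-20 + f{\left(k{\left(4,6 \right)},-3 \right)}\right) = \frac{11 + 7}{2 + 7} \left(-20 + \left(-3 + 1\right)^{2}\right) = \frac{1}{9} \cdot 18 \left(-20 + \left(-2\right)^{2}\right) = \frac{1}{9} \cdot 18 \left(-20 + 4\right) = 2 \left(-16\right) = -32$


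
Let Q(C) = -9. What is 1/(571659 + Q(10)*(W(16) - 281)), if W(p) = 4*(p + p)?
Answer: 1/573036 ≈ 1.7451e-6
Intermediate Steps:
W(p) = 8*p (W(p) = 4*(2*p) = 8*p)
1/(571659 + Q(10)*(W(16) - 281)) = 1/(571659 - 9*(8*16 - 281)) = 1/(571659 - 9*(128 - 281)) = 1/(571659 - 9*(-153)) = 1/(571659 + 1377) = 1/573036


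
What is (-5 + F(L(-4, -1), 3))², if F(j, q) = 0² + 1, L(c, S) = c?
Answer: 16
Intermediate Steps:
F(j, q) = 1 (F(j, q) = 0 + 1 = 1)
(-5 + F(L(-4, -1), 3))² = (-5 + 1)² = (-4)² = 16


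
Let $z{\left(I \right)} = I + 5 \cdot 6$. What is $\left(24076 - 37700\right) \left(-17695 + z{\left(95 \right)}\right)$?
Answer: $239373680$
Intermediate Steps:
$z{\left(I \right)} = 30 + I$ ($z{\left(I \right)} = I + 30 = 30 + I$)
$\left(24076 - 37700\right) \left(-17695 + z{\left(95 \right)}\right) = \left(24076 - 37700\right) \left(-17695 + \left(30 + 95\right)\right) = - 13624 \left(-17695 + 125\right) = \left(-13624\right) \left(-17570\right) = 239373680$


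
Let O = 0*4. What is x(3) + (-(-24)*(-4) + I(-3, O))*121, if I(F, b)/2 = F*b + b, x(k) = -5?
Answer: -11621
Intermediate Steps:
O = 0
I(F, b) = 2*b + 2*F*b (I(F, b) = 2*(F*b + b) = 2*(b + F*b) = 2*b + 2*F*b)
x(3) + (-(-24)*(-4) + I(-3, O))*121 = -5 + (-(-24)*(-4) + 2*0*(1 - 3))*121 = -5 + (-6*16 + 2*0*(-2))*121 = -5 + (-96 + 0)*121 = -5 - 96*121 = -5 - 11616 = -11621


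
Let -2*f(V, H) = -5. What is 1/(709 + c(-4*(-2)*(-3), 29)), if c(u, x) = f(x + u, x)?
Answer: 2/1423 ≈ 0.0014055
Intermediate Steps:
f(V, H) = 5/2 (f(V, H) = -½*(-5) = 5/2)
c(u, x) = 5/2
1/(709 + c(-4*(-2)*(-3), 29)) = 1/(709 + 5/2) = 1/(1423/2) = 2/1423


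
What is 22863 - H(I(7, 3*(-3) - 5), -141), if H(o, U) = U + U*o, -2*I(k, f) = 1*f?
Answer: 23991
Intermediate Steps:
I(k, f) = -f/2
22863 - H(I(7, 3*(-3) - 5), -141) = 22863 - (-141)*(1 - (3*(-3) - 5)/2) = 22863 - (-141)*(1 - (-9 - 5)/2) = 22863 - (-141)*(1 - ½*(-14)) = 22863 - (-141)*(1 + 7) = 22863 - (-141)*8 = 22863 - 1*(-1128) = 22863 + 1128 = 23991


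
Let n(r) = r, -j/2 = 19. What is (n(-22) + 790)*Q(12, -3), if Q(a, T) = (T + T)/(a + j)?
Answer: 2304/13 ≈ 177.23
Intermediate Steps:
j = -38 (j = -2*19 = -38)
Q(a, T) = 2*T/(-38 + a) (Q(a, T) = (T + T)/(a - 38) = (2*T)/(-38 + a) = 2*T/(-38 + a))
(n(-22) + 790)*Q(12, -3) = (-22 + 790)*(2*(-3)/(-38 + 12)) = 768*(2*(-3)/(-26)) = 768*(2*(-3)*(-1/26)) = 768*(3/13) = 2304/13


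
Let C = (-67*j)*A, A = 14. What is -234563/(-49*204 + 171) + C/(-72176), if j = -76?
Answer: 2028676811/88641150 ≈ 22.886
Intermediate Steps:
C = 71288 (C = -67*(-76)*14 = 5092*14 = 71288)
-234563/(-49*204 + 171) + C/(-72176) = -234563/(-49*204 + 171) + 71288/(-72176) = -234563/(-9996 + 171) + 71288*(-1/72176) = -234563/(-9825) - 8911/9022 = -234563*(-1/9825) - 8911/9022 = 234563/9825 - 8911/9022 = 2028676811/88641150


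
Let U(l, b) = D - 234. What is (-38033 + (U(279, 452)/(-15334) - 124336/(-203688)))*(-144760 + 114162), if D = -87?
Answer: 5540685222119287/4761207 ≈ 1.1637e+9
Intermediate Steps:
U(l, b) = -321 (U(l, b) = -87 - 234 = -321)
(-38033 + (U(279, 452)/(-15334) - 124336/(-203688)))*(-144760 + 114162) = (-38033 + (-321/(-15334) - 124336/(-203688)))*(-144760 + 114162) = (-38033 + (-321*(-1/15334) - 124336*(-1/203688)))*(-30598) = (-38033 + (321/15334 + 15542/25461))*(-30598) = (-38033 + 6012049/9522414)*(-30598) = -362159959613/9522414*(-30598) = 5540685222119287/4761207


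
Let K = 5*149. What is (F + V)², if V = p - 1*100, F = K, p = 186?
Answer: 690561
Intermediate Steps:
K = 745
F = 745
V = 86 (V = 186 - 1*100 = 186 - 100 = 86)
(F + V)² = (745 + 86)² = 831² = 690561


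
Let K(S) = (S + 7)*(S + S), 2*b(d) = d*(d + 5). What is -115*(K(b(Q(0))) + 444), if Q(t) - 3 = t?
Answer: -103500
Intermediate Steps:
Q(t) = 3 + t
b(d) = d*(5 + d)/2 (b(d) = (d*(d + 5))/2 = (d*(5 + d))/2 = d*(5 + d)/2)
K(S) = 2*S*(7 + S) (K(S) = (7 + S)*(2*S) = 2*S*(7 + S))
-115*(K(b(Q(0))) + 444) = -115*(2*((3 + 0)*(5 + (3 + 0))/2)*(7 + (3 + 0)*(5 + (3 + 0))/2) + 444) = -115*(2*((½)*3*(5 + 3))*(7 + (½)*3*(5 + 3)) + 444) = -115*(2*((½)*3*8)*(7 + (½)*3*8) + 444) = -115*(2*12*(7 + 12) + 444) = -115*(2*12*19 + 444) = -115*(456 + 444) = -115*900 = -103500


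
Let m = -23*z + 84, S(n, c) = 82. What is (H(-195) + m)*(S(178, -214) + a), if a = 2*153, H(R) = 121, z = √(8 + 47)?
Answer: 79540 - 8924*√55 ≈ 13358.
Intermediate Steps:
z = √55 ≈ 7.4162
m = 84 - 23*√55 (m = -23*√55 + 84 = 84 - 23*√55 ≈ -86.573)
a = 306
(H(-195) + m)*(S(178, -214) + a) = (121 + (84 - 23*√55))*(82 + 306) = (205 - 23*√55)*388 = 79540 - 8924*√55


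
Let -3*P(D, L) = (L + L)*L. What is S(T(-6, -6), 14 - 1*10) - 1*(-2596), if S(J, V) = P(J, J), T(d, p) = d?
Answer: 2572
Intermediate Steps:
P(D, L) = -2*L²/3 (P(D, L) = -(L + L)*L/3 = -2*L*L/3 = -2*L²/3)
S(J, V) = -2*J²/3
S(T(-6, -6), 14 - 1*10) - 1*(-2596) = -⅔*(-6)² - 1*(-2596) = -⅔*36 + 2596 = -24 + 2596 = 2572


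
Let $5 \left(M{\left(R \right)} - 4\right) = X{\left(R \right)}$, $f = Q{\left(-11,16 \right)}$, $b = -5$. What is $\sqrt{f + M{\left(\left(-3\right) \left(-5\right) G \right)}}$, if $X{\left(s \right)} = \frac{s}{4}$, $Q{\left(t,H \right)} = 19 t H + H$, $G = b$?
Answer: $\frac{3 i \sqrt{1479}}{2} \approx 57.687 i$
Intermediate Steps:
$G = -5$
$Q{\left(t,H \right)} = H + 19 H t$ ($Q{\left(t,H \right)} = 19 H t + H = H + 19 H t$)
$f = -3328$ ($f = 16 \left(1 + 19 \left(-11\right)\right) = 16 \left(1 - 209\right) = 16 \left(-208\right) = -3328$)
$X{\left(s \right)} = \frac{s}{4}$ ($X{\left(s \right)} = s \frac{1}{4} = \frac{s}{4}$)
$M{\left(R \right)} = 4 + \frac{R}{20}$ ($M{\left(R \right)} = 4 + \frac{\frac{1}{4} R}{5} = 4 + \frac{R}{20}$)
$\sqrt{f + M{\left(\left(-3\right) \left(-5\right) G \right)}} = \sqrt{-3328 + \left(4 + \frac{\left(-3\right) \left(-5\right) \left(-5\right)}{20}\right)} = \sqrt{-3328 + \left(4 + \frac{15 \left(-5\right)}{20}\right)} = \sqrt{-3328 + \left(4 + \frac{1}{20} \left(-75\right)\right)} = \sqrt{-3328 + \left(4 - \frac{15}{4}\right)} = \sqrt{-3328 + \frac{1}{4}} = \sqrt{- \frac{13311}{4}} = \frac{3 i \sqrt{1479}}{2}$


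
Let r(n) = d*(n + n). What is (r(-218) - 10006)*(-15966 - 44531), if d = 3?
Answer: 684463058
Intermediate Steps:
r(n) = 6*n (r(n) = 3*(n + n) = 3*(2*n) = 6*n)
(r(-218) - 10006)*(-15966 - 44531) = (6*(-218) - 10006)*(-15966 - 44531) = (-1308 - 10006)*(-60497) = -11314*(-60497) = 684463058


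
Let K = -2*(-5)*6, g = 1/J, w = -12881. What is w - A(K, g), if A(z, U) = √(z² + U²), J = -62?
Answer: -12881 - √13838401/62 ≈ -12941.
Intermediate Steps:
g = -1/62 (g = 1/(-62) = -1/62 ≈ -0.016129)
K = 60 (K = 10*6 = 60)
A(z, U) = √(U² + z²)
w - A(K, g) = -12881 - √((-1/62)² + 60²) = -12881 - √(1/3844 + 3600) = -12881 - √(13838401/3844) = -12881 - √13838401/62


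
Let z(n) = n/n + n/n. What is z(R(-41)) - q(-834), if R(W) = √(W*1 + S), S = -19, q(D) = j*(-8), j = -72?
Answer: -574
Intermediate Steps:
q(D) = 576 (q(D) = -72*(-8) = 576)
R(W) = √(-19 + W) (R(W) = √(W*1 - 19) = √(W - 19) = √(-19 + W))
z(n) = 2 (z(n) = 1 + 1 = 2)
z(R(-41)) - q(-834) = 2 - 1*576 = 2 - 576 = -574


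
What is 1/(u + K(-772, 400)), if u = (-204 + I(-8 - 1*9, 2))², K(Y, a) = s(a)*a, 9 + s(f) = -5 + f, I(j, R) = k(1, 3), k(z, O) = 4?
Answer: 1/194400 ≈ 5.1440e-6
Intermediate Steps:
I(j, R) = 4
s(f) = -14 + f (s(f) = -9 + (-5 + f) = -14 + f)
K(Y, a) = a*(-14 + a) (K(Y, a) = (-14 + a)*a = a*(-14 + a))
u = 40000 (u = (-204 + 4)² = (-200)² = 40000)
1/(u + K(-772, 400)) = 1/(40000 + 400*(-14 + 400)) = 1/(40000 + 400*386) = 1/(40000 + 154400) = 1/194400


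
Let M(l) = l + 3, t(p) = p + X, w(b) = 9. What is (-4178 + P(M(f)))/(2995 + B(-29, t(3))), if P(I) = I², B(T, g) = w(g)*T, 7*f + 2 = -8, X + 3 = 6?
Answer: -204601/133966 ≈ -1.5273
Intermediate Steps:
X = 3 (X = -3 + 6 = 3)
t(p) = 3 + p (t(p) = p + 3 = 3 + p)
f = -10/7 (f = -2/7 + (⅐)*(-8) = -2/7 - 8/7 = -10/7 ≈ -1.4286)
B(T, g) = 9*T
M(l) = 3 + l
(-4178 + P(M(f)))/(2995 + B(-29, t(3))) = (-4178 + (3 - 10/7)²)/(2995 + 9*(-29)) = (-4178 + (11/7)²)/(2995 - 261) = (-4178 + 121/49)/2734 = -204601/49*1/2734 = -204601/133966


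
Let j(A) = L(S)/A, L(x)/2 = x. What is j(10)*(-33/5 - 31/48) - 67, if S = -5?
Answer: -14341/240 ≈ -59.754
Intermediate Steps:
L(x) = 2*x
j(A) = -10/A (j(A) = (2*(-5))/A = -10/A)
j(10)*(-33/5 - 31/48) - 67 = (-10/10)*(-33/5 - 31/48) - 67 = (-10*⅒)*(-33*⅕ - 31*1/48) - 67 = -(-33/5 - 31/48) - 67 = -1*(-1739/240) - 67 = 1739/240 - 67 = -14341/240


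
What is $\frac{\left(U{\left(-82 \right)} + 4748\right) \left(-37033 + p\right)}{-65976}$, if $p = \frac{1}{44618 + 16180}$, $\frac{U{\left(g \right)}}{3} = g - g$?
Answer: $\frac{2672568879271}{1002802212} \approx 2665.1$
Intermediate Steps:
$U{\left(g \right)} = 0$ ($U{\left(g \right)} = 3 \left(g - g\right) = 3 \cdot 0 = 0$)
$p = \frac{1}{60798} \approx 1.6448 \cdot 10^{-5}$
$\frac{\left(U{\left(-82 \right)} + 4748\right) \left(-37033 + p\right)}{-65976} = \frac{\left(0 + 4748\right) \left(-37033 + \frac{1}{60798}\right)}{-65976} = 4748 \left(- \frac{2251532333}{60798}\right) \left(- \frac{1}{65976}\right) = \left(- \frac{5345137758542}{30399}\right) \left(- \frac{1}{65976}\right) = \frac{2672568879271}{1002802212}$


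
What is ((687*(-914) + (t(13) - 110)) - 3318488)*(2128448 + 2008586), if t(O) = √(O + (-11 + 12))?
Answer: -16326870873544 + 4137034*√14 ≈ -1.6327e+13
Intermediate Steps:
t(O) = √(1 + O) (t(O) = √(O + 1) = √(1 + O))
((687*(-914) + (t(13) - 110)) - 3318488)*(2128448 + 2008586) = ((687*(-914) + (√(1 + 13) - 110)) - 3318488)*(2128448 + 2008586) = ((-627918 + (√14 - 110)) - 3318488)*4137034 = ((-627918 + (-110 + √14)) - 3318488)*4137034 = ((-628028 + √14) - 3318488)*4137034 = (-3946516 + √14)*4137034 = -16326870873544 + 4137034*√14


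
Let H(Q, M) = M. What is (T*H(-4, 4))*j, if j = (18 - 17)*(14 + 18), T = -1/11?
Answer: -128/11 ≈ -11.636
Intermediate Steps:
T = -1/11 (T = -1*1/11 = -1/11 ≈ -0.090909)
j = 32 (j = 1*32 = 32)
(T*H(-4, 4))*j = -1/11*4*32 = -4/11*32 = -128/11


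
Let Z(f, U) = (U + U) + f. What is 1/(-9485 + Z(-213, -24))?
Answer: -1/9746 ≈ -0.00010261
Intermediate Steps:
Z(f, U) = f + 2*U (Z(f, U) = 2*U + f = f + 2*U)
1/(-9485 + Z(-213, -24)) = 1/(-9485 + (-213 + 2*(-24))) = 1/(-9485 + (-213 - 48)) = 1/(-9485 - 261) = 1/(-9746) = -1/9746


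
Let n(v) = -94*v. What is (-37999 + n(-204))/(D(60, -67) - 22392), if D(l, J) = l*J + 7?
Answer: 18823/26405 ≈ 0.71286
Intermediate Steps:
D(l, J) = 7 + J*l (D(l, J) = J*l + 7 = 7 + J*l)
(-37999 + n(-204))/(D(60, -67) - 22392) = (-37999 - 94*(-204))/((7 - 67*60) - 22392) = (-37999 + 19176)/((7 - 4020) - 22392) = -18823/(-4013 - 22392) = -18823/(-26405) = -18823*(-1/26405) = 18823/26405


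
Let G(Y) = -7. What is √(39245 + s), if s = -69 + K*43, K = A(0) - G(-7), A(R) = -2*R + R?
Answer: √39477 ≈ 198.69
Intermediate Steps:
A(R) = -R
K = 7 (K = -1*0 - 1*(-7) = 0 + 7 = 7)
s = 232 (s = -69 + 7*43 = -69 + 301 = 232)
√(39245 + s) = √(39245 + 232) = √39477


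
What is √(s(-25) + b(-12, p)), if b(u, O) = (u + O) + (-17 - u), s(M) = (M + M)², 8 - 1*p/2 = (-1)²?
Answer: √2497 ≈ 49.970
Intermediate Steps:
p = 14 (p = 16 - 2*(-1)² = 16 - 2*1 = 16 - 2 = 14)
s(M) = 4*M² (s(M) = (2*M)² = 4*M²)
b(u, O) = -17 + O (b(u, O) = (O + u) + (-17 - u) = -17 + O)
√(s(-25) + b(-12, p)) = √(4*(-25)² + (-17 + 14)) = √(4*625 - 3) = √(2500 - 3) = √2497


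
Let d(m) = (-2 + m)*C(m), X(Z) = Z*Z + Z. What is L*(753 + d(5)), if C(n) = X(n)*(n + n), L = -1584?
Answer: -2618352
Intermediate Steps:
X(Z) = Z + Z² (X(Z) = Z² + Z = Z + Z²)
C(n) = 2*n²*(1 + n) (C(n) = (n*(1 + n))*(n + n) = (n*(1 + n))*(2*n) = 2*n²*(1 + n))
d(m) = 2*m²*(1 + m)*(-2 + m) (d(m) = (-2 + m)*(2*m²*(1 + m)) = 2*m²*(1 + m)*(-2 + m))
L*(753 + d(5)) = -1584*(753 + 2*5²*(1 + 5)*(-2 + 5)) = -1584*(753 + 2*25*6*3) = -1584*(753 + 900) = -1584*1653 = -2618352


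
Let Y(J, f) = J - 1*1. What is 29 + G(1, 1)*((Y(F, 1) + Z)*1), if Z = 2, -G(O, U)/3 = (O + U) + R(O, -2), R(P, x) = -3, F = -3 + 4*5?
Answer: 83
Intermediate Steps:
F = 17 (F = -3 + 20 = 17)
Y(J, f) = -1 + J (Y(J, f) = J - 1 = -1 + J)
G(O, U) = 9 - 3*O - 3*U (G(O, U) = -3*((O + U) - 3) = -3*(-3 + O + U) = 9 - 3*O - 3*U)
29 + G(1, 1)*((Y(F, 1) + Z)*1) = 29 + (9 - 3*1 - 3*1)*(((-1 + 17) + 2)*1) = 29 + (9 - 3 - 3)*((16 + 2)*1) = 29 + 3*(18*1) = 29 + 3*18 = 29 + 54 = 83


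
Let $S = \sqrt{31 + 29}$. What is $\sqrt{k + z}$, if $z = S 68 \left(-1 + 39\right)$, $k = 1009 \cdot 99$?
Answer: $\sqrt{99891 + 5168 \sqrt{15}} \approx 346.28$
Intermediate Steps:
$k = 99891$
$S = 2 \sqrt{15}$ ($S = \sqrt{60} = 2 \sqrt{15} \approx 7.746$)
$z = 5168 \sqrt{15}$ ($z = 2 \sqrt{15} \cdot 68 \left(-1 + 39\right) = 136 \sqrt{15} \cdot 38 = 5168 \sqrt{15} \approx 20016.0$)
$\sqrt{k + z} = \sqrt{99891 + 5168 \sqrt{15}}$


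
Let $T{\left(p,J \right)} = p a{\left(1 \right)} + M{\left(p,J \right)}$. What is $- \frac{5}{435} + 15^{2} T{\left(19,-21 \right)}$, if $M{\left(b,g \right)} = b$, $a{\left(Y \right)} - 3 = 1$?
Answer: $\frac{1859624}{87} \approx 21375.0$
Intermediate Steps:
$a{\left(Y \right)} = 4$ ($a{\left(Y \right)} = 3 + 1 = 4$)
$T{\left(p,J \right)} = 5 p$ ($T{\left(p,J \right)} = p 4 + p = 4 p + p = 5 p$)
$- \frac{5}{435} + 15^{2} T{\left(19,-21 \right)} = - \frac{5}{435} + 15^{2} \cdot 5 \cdot 19 = \left(-5\right) \frac{1}{435} + 225 \cdot 95 = - \frac{1}{87} + 21375 = \frac{1859624}{87}$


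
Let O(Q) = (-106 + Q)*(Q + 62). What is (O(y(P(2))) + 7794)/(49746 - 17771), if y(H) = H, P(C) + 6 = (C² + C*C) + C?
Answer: 1062/31975 ≈ 0.033213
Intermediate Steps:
P(C) = -6 + C + 2*C² (P(C) = -6 + ((C² + C*C) + C) = -6 + ((C² + C²) + C) = -6 + (2*C² + C) = -6 + (C + 2*C²) = -6 + C + 2*C²)
O(Q) = (-106 + Q)*(62 + Q)
(O(y(P(2))) + 7794)/(49746 - 17771) = ((-6572 + (-6 + 2 + 2*2²)² - 44*(-6 + 2 + 2*2²)) + 7794)/(49746 - 17771) = ((-6572 + (-6 + 2 + 2*4)² - 44*(-6 + 2 + 2*4)) + 7794)/31975 = ((-6572 + (-6 + 2 + 8)² - 44*(-6 + 2 + 8)) + 7794)*(1/31975) = ((-6572 + 4² - 44*4) + 7794)*(1/31975) = ((-6572 + 16 - 176) + 7794)*(1/31975) = (-6732 + 7794)*(1/31975) = 1062*(1/31975) = 1062/31975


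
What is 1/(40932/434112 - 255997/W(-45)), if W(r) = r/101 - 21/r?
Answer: -72352/876895956933 ≈ -8.2509e-8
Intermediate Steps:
W(r) = -21/r + r/101 (W(r) = r*(1/101) - 21/r = r/101 - 21/r = -21/r + r/101)
1/(40932/434112 - 255997/W(-45)) = 1/(40932/434112 - 255997/(-21/(-45) + (1/101)*(-45))) = 1/(40932*(1/434112) - 255997/(-21*(-1/45) - 45/101)) = 1/(3411/36176 - 255997/(7/15 - 45/101)) = 1/(3411/36176 - 255997/32/1515) = 1/(3411/36176 - 255997*1515/32) = 1/(3411/36176 - 387835455/32) = 1/(-876895956933/72352) = -72352/876895956933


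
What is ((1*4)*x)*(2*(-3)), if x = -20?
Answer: 480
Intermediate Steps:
((1*4)*x)*(2*(-3)) = ((1*4)*(-20))*(2*(-3)) = (4*(-20))*(-6) = -80*(-6) = 480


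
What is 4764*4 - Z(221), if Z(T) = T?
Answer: 18835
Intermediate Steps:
4764*4 - Z(221) = 4764*4 - 1*221 = 19056 - 221 = 18835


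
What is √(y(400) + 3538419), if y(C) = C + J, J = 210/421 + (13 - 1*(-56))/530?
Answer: √176187201898733470/223130 ≈ 1881.2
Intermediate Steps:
J = 140349/223130 (J = 210*(1/421) + (13 + 56)*(1/530) = 210/421 + 69*(1/530) = 210/421 + 69/530 = 140349/223130 ≈ 0.62900)
y(C) = 140349/223130 + C (y(C) = C + 140349/223130 = 140349/223130 + C)
√(y(400) + 3538419) = √((140349/223130 + 400) + 3538419) = √(89392349/223130 + 3538419) = √(789616823819/223130) = √176187201898733470/223130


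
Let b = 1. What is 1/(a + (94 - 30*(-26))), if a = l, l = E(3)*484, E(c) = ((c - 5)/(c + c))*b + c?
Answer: 3/6494 ≈ 0.00046196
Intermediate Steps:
E(c) = c + (-5 + c)/(2*c) (E(c) = ((c - 5)/(c + c))*1 + c = ((-5 + c)/((2*c)))*1 + c = ((-5 + c)*(1/(2*c)))*1 + c = ((-5 + c)/(2*c))*1 + c = (-5 + c)/(2*c) + c = c + (-5 + c)/(2*c))
l = 3872/3 (l = (½ + 3 - 5/2/3)*484 = (½ + 3 - 5/2*⅓)*484 = (½ + 3 - ⅚)*484 = (8/3)*484 = 3872/3 ≈ 1290.7)
a = 3872/3 ≈ 1290.7
1/(a + (94 - 30*(-26))) = 1/(3872/3 + (94 - 30*(-26))) = 1/(3872/3 + (94 + 780)) = 1/(3872/3 + 874) = 1/(6494/3) = 3/6494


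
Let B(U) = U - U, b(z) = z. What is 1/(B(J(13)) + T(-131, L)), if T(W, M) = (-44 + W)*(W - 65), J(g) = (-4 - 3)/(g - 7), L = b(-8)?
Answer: 1/34300 ≈ 2.9155e-5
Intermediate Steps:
L = -8
J(g) = -7/(-7 + g)
T(W, M) = (-65 + W)*(-44 + W) (T(W, M) = (-44 + W)*(-65 + W) = (-65 + W)*(-44 + W))
B(U) = 0
1/(B(J(13)) + T(-131, L)) = 1/(0 + (2860 + (-131)² - 109*(-131))) = 1/(0 + (2860 + 17161 + 14279)) = 1/(0 + 34300) = 1/34300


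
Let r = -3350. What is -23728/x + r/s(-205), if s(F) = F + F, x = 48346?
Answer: 7611531/991093 ≈ 7.6799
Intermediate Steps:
s(F) = 2*F
-23728/x + r/s(-205) = -23728/48346 - 3350/(2*(-205)) = -23728*1/48346 - 3350/(-410) = -11864/24173 - 3350*(-1/410) = -11864/24173 + 335/41 = 7611531/991093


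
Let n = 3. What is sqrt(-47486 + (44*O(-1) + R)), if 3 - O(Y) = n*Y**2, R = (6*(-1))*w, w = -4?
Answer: I*sqrt(47462) ≈ 217.86*I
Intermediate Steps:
R = 24 (R = (6*(-1))*(-4) = -6*(-4) = 24)
O(Y) = 3 - 3*Y**2
sqrt(-47486 + (44*O(-1) + R)) = sqrt(-47486 + (44*(3 - 3*(-1)**2) + 24)) = sqrt(-47486 + (44*(3 - 3*1) + 24)) = sqrt(-47486 + (44*(3 - 3) + 24)) = sqrt(-47486 + (44*0 + 24)) = sqrt(-47486 + (0 + 24)) = sqrt(-47486 + 24) = sqrt(-47462) = I*sqrt(47462)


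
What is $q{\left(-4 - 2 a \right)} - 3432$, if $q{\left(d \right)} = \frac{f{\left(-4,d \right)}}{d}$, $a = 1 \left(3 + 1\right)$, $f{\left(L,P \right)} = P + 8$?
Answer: $- \frac{10295}{3} \approx -3431.7$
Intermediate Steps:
$f{\left(L,P \right)} = 8 + P$
$a = 4$ ($a = 1 \cdot 4 = 4$)
$q{\left(d \right)} = \frac{8 + d}{d}$
$q{\left(-4 - 2 a \right)} - 3432 = \frac{8 - 12}{-4 - 8} - 3432 = \frac{8 - 12}{-12} - 3432 = \left(- \frac{1}{12}\right) \left(-4\right) - 3432 = \frac{1}{3} - 3432 = - \frac{10295}{3}$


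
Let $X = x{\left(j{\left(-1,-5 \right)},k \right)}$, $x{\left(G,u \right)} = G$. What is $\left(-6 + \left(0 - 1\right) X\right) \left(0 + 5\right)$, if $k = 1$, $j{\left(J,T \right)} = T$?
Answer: $-5$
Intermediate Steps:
$X = -5$
$\left(-6 + \left(0 - 1\right) X\right) \left(0 + 5\right) = \left(-6 + \left(0 - 1\right) \left(-5\right)\right) \left(0 + 5\right) = \left(-6 - -5\right) 5 = \left(-6 + 5\right) 5 = \left(-1\right) 5 = -5$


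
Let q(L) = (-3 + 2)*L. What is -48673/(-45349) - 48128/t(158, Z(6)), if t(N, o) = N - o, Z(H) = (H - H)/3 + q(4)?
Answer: -1087335823/3673269 ≈ -296.01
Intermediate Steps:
q(L) = -L
Z(H) = -4 (Z(H) = (H - H)/3 - 1*4 = (1/3)*0 - 4 = 0 - 4 = -4)
-48673/(-45349) - 48128/t(158, Z(6)) = -48673/(-45349) - 48128/(158 - 1*(-4)) = -48673*(-1/45349) - 48128/(158 + 4) = 48673/45349 - 48128/162 = 48673/45349 - 48128*1/162 = 48673/45349 - 24064/81 = -1087335823/3673269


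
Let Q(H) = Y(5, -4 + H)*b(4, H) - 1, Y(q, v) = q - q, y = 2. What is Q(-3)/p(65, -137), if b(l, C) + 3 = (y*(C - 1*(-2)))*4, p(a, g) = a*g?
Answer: 1/8905 ≈ 0.00011230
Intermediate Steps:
Y(q, v) = 0
b(l, C) = 13 + 8*C (b(l, C) = -3 + (2*(C - 1*(-2)))*4 = -3 + (2*(C + 2))*4 = -3 + (2*(2 + C))*4 = -3 + (4 + 2*C)*4 = -3 + (16 + 8*C) = 13 + 8*C)
Q(H) = -1 (Q(H) = 0*(13 + 8*H) - 1 = 0 - 1 = -1)
Q(-3)/p(65, -137) = -1/(65*(-137)) = -1/(-8905) = -1*(-1/8905) = 1/8905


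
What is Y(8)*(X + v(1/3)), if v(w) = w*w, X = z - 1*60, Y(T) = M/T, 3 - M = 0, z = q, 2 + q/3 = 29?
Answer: 95/12 ≈ 7.9167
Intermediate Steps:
q = 81 (q = -6 + 3*29 = -6 + 87 = 81)
z = 81
M = 3 (M = 3 - 1*0 = 3 + 0 = 3)
Y(T) = 3/T
X = 21 (X = 81 - 1*60 = 81 - 60 = 21)
v(w) = w²
Y(8)*(X + v(1/3)) = (3/8)*(21 + (1/3)²) = (3*(⅛))*(21 + (⅓)²) = 3*(21 + ⅑)/8 = (3/8)*(190/9) = 95/12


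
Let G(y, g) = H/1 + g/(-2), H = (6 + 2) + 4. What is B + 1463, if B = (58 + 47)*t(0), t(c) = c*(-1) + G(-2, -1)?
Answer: 5551/2 ≈ 2775.5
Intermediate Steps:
H = 12 (H = 8 + 4 = 12)
G(y, g) = 12 - g/2 (G(y, g) = 12/1 + g/(-2) = 12*1 + g*(-1/2) = 12 - g/2)
t(c) = 25/2 - c (t(c) = c*(-1) + (12 - 1/2*(-1)) = -c + (12 + 1/2) = -c + 25/2 = 25/2 - c)
B = 2625/2 (B = (58 + 47)*(25/2 - 1*0) = 105*(25/2 + 0) = 105*(25/2) = 2625/2 ≈ 1312.5)
B + 1463 = 2625/2 + 1463 = 5551/2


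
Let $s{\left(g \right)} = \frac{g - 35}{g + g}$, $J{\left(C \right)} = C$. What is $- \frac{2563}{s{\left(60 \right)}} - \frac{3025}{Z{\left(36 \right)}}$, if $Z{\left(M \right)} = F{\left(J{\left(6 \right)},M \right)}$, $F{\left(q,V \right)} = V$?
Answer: $- \frac{2229557}{180} \approx -12386.0$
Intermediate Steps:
$s{\left(g \right)} = \frac{-35 + g}{2 g}$
$Z{\left(M \right)} = M$
$- \frac{2563}{s{\left(60 \right)}} - \frac{3025}{Z{\left(36 \right)}} = - \frac{2563}{\frac{1}{2} \cdot \frac{1}{60} \left(-35 + 60\right)} - \frac{3025}{36} = - \frac{2563}{\frac{1}{2} \cdot \frac{1}{60} \cdot 25} - \frac{3025}{36} = - \frac{2563}{\frac{5}{24}} - \frac{3025}{36} = \left(-2563\right) \frac{24}{5} - \frac{3025}{36} = - \frac{61512}{5} - \frac{3025}{36} = - \frac{2229557}{180}$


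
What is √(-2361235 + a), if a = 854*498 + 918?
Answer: 5*I*√77401 ≈ 1391.1*I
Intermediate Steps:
a = 426210 (a = 425292 + 918 = 426210)
√(-2361235 + a) = √(-2361235 + 426210) = √(-1935025) = 5*I*√77401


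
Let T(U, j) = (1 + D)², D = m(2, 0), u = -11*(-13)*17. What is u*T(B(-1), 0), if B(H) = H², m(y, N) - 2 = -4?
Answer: 2431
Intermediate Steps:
m(y, N) = -2 (m(y, N) = 2 - 4 = -2)
u = 2431 (u = 143*17 = 2431)
D = -2
T(U, j) = 1 (T(U, j) = (1 - 2)² = (-1)² = 1)
u*T(B(-1), 0) = 2431*1 = 2431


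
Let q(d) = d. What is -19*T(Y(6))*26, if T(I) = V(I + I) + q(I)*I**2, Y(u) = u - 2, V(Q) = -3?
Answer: -30134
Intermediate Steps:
Y(u) = -2 + u
T(I) = -3 + I**3 (T(I) = -3 + I*I**2 = -3 + I**3)
-19*T(Y(6))*26 = -19*(-3 + (-2 + 6)**3)*26 = -19*(-3 + 4**3)*26 = -19*(-3 + 64)*26 = -19*61*26 = -1159*26 = -30134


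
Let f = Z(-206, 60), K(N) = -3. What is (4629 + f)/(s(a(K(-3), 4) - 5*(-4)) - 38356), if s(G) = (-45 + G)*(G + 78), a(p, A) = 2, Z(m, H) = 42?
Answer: -1557/13552 ≈ -0.11489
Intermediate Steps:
s(G) = (-45 + G)*(78 + G)
f = 42
(4629 + f)/(s(a(K(-3), 4) - 5*(-4)) - 38356) = (4629 + 42)/((-3510 + (2 - 5*(-4))**2 + 33*(2 - 5*(-4))) - 38356) = 4671/((-3510 + (2 + 20)**2 + 33*(2 + 20)) - 38356) = 4671/((-3510 + 22**2 + 33*22) - 38356) = 4671/((-3510 + 484 + 726) - 38356) = 4671/(-2300 - 38356) = 4671/(-40656) = 4671*(-1/40656) = -1557/13552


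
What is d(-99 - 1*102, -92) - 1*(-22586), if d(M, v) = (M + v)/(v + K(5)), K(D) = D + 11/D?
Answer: 9577929/424 ≈ 22589.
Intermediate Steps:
d(M, v) = (M + v)/(36/5 + v) (d(M, v) = (M + v)/(v + (5 + 11/5)) = (M + v)/(v + 36/5) = (M + v)/(36/5 + v))
d(-99 - 1*102, -92) - 1*(-22586) = 5*((-99 - 1*102) - 92)/(36 + 5*(-92)) - 1*(-22586) = 5*((-99 - 102) - 92)/(36 - 460) + 22586 = 5*(-201 - 92)/(-424) + 22586 = 5*(-1/424)*(-293) + 22586 = 1465/424 + 22586 = 9577929/424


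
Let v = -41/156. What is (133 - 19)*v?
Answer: -779/26 ≈ -29.962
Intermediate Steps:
v = -41/156 (v = -41*1/156 = -41/156 ≈ -0.26282)
(133 - 19)*v = (133 - 19)*(-41/156) = 114*(-41/156) = -779/26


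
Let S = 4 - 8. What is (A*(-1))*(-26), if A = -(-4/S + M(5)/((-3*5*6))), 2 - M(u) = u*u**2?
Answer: -923/15 ≈ -61.533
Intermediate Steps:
S = -4
M(u) = 2 - u**3 (M(u) = 2 - u*u**2 = 2 - u**3)
A = -71/30 (A = -(-4/(-4) + (2 - 1*5**3)/((-3*5*6))) = -(-4*(-1/4) + (2 - 1*125)/((-15*6))) = -(1 + (2 - 125)/(-90)) = -(1 - 123*(-1/90)) = -(1 + 41/30) = -1*71/30 = -71/30 ≈ -2.3667)
(A*(-1))*(-26) = -71/30*(-1)*(-26) = (71/30)*(-26) = -923/15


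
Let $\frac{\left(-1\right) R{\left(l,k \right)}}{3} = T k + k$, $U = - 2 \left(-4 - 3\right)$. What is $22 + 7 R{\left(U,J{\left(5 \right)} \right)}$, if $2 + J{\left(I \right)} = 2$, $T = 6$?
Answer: $22$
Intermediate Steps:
$J{\left(I \right)} = 0$ ($J{\left(I \right)} = -2 + 2 = 0$)
$U = 14$ ($U = \left(-2\right) \left(-7\right) = 14$)
$R{\left(l,k \right)} = - 21 k$ ($R{\left(l,k \right)} = - 3 \left(6 k + k\right) = - 3 \cdot 7 k = - 21 k$)
$22 + 7 R{\left(U,J{\left(5 \right)} \right)} = 22 + 7 \left(\left(-21\right) 0\right) = 22 + 7 \cdot 0 = 22 + 0 = 22$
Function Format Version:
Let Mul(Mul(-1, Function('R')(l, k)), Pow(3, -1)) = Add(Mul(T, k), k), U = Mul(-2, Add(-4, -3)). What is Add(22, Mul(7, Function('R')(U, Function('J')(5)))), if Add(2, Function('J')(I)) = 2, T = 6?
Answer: 22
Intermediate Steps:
Function('J')(I) = 0 (Function('J')(I) = Add(-2, 2) = 0)
U = 14 (U = Mul(-2, -7) = 14)
Function('R')(l, k) = Mul(-21, k) (Function('R')(l, k) = Mul(-3, Add(Mul(6, k), k)) = Mul(-3, Mul(7, k)) = Mul(-21, k))
Add(22, Mul(7, Function('R')(U, Function('J')(5)))) = Add(22, Mul(7, Mul(-21, 0))) = Add(22, Mul(7, 0)) = Add(22, 0) = 22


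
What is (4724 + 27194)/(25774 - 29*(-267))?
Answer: 31918/33517 ≈ 0.95229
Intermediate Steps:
(4724 + 27194)/(25774 - 29*(-267)) = 31918/(25774 + 7743) = 31918/33517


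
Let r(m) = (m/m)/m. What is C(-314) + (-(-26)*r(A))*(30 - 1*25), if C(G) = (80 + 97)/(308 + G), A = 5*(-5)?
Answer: -347/10 ≈ -34.700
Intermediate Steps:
A = -25
C(G) = 177/(308 + G)
r(m) = 1/m
C(-314) + (-(-26)*r(A))*(30 - 1*25) = 177/(308 - 314) + (-(-26)/(-25))*(30 - 1*25) = 177/(-6) + (-(-26)*(-1)/25)*(30 - 25) = 177*(-⅙) - 26*1/25*5 = -59/2 - 26/25*5 = -59/2 - 26/5 = -347/10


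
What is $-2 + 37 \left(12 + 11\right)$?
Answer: $849$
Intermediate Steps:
$-2 + 37 \left(12 + 11\right) = -2 + 37 \cdot 23 = -2 + 851 = 849$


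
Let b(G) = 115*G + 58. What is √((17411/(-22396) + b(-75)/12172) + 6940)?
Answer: 9*√99464150723213958/34075514 ≈ 83.298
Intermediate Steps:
b(G) = 58 + 115*G
√((17411/(-22396) + b(-75)/12172) + 6940) = √((17411/(-22396) + (58 + 115*(-75))/12172) + 6940) = √((17411*(-1/22396) + (58 - 8625)*(1/12172)) + 6940) = √((-17411/22396 - 8567*1/12172) + 6940) = √((-17411/22396 - 8567/12172) + 6940) = √(-50474153/34075514 + 6940) = √(236433593007/34075514) = 9*√99464150723213958/34075514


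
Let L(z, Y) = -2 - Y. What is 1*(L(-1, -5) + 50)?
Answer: 53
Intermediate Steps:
1*(L(-1, -5) + 50) = 1*((-2 - 1*(-5)) + 50) = 1*((-2 + 5) + 50) = 1*(3 + 50) = 1*53 = 53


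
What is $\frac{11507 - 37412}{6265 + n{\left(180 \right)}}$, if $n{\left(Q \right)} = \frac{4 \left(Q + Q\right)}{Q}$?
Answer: $- \frac{8635}{2091} \approx -4.1296$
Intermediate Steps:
$n{\left(Q \right)} = 8$ ($n{\left(Q \right)} = \frac{4 \cdot 2 Q}{Q} = \frac{8 Q}{Q} = 8$)
$\frac{11507 - 37412}{6265 + n{\left(180 \right)}} = \frac{11507 - 37412}{6265 + 8} = - \frac{25905}{6273} = \left(-25905\right) \frac{1}{6273} = - \frac{8635}{2091}$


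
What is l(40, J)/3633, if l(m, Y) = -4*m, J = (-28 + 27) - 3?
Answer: -160/3633 ≈ -0.044041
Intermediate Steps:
J = -4 (J = -1 - 3 = -4)
l(40, J)/3633 = -4*40/3633 = -160*1/3633 = -160/3633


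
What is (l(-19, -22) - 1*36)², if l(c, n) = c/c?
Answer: 1225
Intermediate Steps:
l(c, n) = 1
(l(-19, -22) - 1*36)² = (1 - 1*36)² = (1 - 36)² = (-35)² = 1225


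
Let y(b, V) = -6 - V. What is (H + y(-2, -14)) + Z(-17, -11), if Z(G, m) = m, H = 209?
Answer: 206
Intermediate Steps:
(H + y(-2, -14)) + Z(-17, -11) = (209 + (-6 - 1*(-14))) - 11 = (209 + (-6 + 14)) - 11 = (209 + 8) - 11 = 217 - 11 = 206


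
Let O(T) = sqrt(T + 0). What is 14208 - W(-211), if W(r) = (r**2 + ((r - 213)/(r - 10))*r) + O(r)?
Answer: -6609709/221 - I*sqrt(211) ≈ -29908.0 - 14.526*I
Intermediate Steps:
O(T) = sqrt(T)
W(r) = sqrt(r) + r**2 + r*(-213 + r)/(-10 + r) (W(r) = (r**2 + ((r - 213)/(r - 10))*r) + sqrt(r) = (r**2 + ((-213 + r)/(-10 + r))*r) + sqrt(r) = (r**2 + r*(-213 + r)/(-10 + r)) + sqrt(r) = sqrt(r) + r**2 + r*(-213 + r)/(-10 + r))
14208 - W(-211) = 14208 - ((-211)**3 + (-211)**(3/2) - 213*(-211) - 10*I*sqrt(211) - 9*(-211)**2)/(-10 - 211) = 14208 - (-9393931 - 211*I*sqrt(211) + 44943 - 10*I*sqrt(211) - 9*44521)/(-221) = 14208 - (-1)*(-9393931 - 211*I*sqrt(211) + 44943 - 10*I*sqrt(211) - 400689)/221 = 14208 - (-1)*(-9749677 - 221*I*sqrt(211))/221 = 14208 - (9749677/221 + I*sqrt(211)) = 14208 + (-9749677/221 - I*sqrt(211)) = -6609709/221 - I*sqrt(211)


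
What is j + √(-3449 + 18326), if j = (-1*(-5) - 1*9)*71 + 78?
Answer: -206 + 3*√1653 ≈ -84.029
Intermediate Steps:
j = -206 (j = (5 - 9)*71 + 78 = -4*71 + 78 = -284 + 78 = -206)
j + √(-3449 + 18326) = -206 + √(-3449 + 18326) = -206 + √14877 = -206 + 3*√1653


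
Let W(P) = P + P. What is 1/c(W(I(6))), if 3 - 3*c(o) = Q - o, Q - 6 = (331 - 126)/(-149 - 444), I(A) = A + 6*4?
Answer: 1779/34006 ≈ 0.052314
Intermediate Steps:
I(A) = 24 + A (I(A) = A + 24 = 24 + A)
Q = 3353/593 (Q = 6 + (331 - 126)/(-149 - 444) = 6 + 205/(-593) = 6 + 205*(-1/593) = 6 - 205/593 = 3353/593 ≈ 5.6543)
W(P) = 2*P
c(o) = -1574/1779 + o/3 (c(o) = 1 - (3353/593 - o)/3 = 1 + (-3353/1779 + o/3) = -1574/1779 + o/3)
1/c(W(I(6))) = 1/(-1574/1779 + (2*(24 + 6))/3) = 1/(-1574/1779 + (2*30)/3) = 1/(-1574/1779 + (1/3)*60) = 1/(-1574/1779 + 20) = 1/(34006/1779) = 1779/34006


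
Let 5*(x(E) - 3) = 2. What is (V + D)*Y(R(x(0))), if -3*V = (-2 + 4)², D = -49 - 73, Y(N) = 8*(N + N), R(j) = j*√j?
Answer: -20128*√85/15 ≈ -12371.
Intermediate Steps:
x(E) = 17/5 (x(E) = 3 + (⅕)*2 = 3 + ⅖ = 17/5)
R(j) = j^(3/2)
Y(N) = 16*N (Y(N) = 8*(2*N) = 16*N)
D = -122
V = -4/3 (V = -(-2 + 4)²/3 = -⅓*2² = -⅓*4 = -4/3 ≈ -1.3333)
(V + D)*Y(R(x(0))) = (-4/3 - 122)*(16*(17/5)^(3/2)) = -5920*17*√85/25/3 = -20128*√85/15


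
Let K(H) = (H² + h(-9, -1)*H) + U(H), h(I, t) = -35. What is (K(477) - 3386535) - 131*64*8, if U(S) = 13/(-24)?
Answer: -77826565/24 ≈ -3.2428e+6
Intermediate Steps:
U(S) = -13/24 (U(S) = 13*(-1/24) = -13/24)
K(H) = -13/24 + H² - 35*H (K(H) = (H² - 35*H) - 13/24 = -13/24 + H² - 35*H)
(K(477) - 3386535) - 131*64*8 = ((-13/24 + 477² - 35*477) - 3386535) - 131*64*8 = ((-13/24 + 227529 - 16695) - 3386535) - 8384*8 = (5060003/24 - 3386535) - 67072 = -76216837/24 - 67072 = -77826565/24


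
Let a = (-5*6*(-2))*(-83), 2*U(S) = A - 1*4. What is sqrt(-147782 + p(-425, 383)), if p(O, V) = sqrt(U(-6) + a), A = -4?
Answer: sqrt(-147782 + 2*I*sqrt(1246)) ≈ 0.0918 + 384.42*I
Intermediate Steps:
U(S) = -4 (U(S) = (-4 - 1*4)/2 = (-4 - 4)/2 = (1/2)*(-8) = -4)
a = -4980 (a = -30*(-2)*(-83) = 60*(-83) = -4980)
p(O, V) = 2*I*sqrt(1246) (p(O, V) = sqrt(-4 - 4980) = sqrt(-4984) = 2*I*sqrt(1246))
sqrt(-147782 + p(-425, 383)) = sqrt(-147782 + 2*I*sqrt(1246))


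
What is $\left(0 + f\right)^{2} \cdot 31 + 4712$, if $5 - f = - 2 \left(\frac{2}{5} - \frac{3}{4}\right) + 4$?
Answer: $\frac{471479}{100} \approx 4714.8$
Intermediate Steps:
$f = \frac{3}{10}$ ($f = 5 - \left(- 2 \left(\frac{2}{5} - \frac{3}{4}\right) + 4\right) = 5 - \left(\left(-2\right) \left(- \frac{7}{20}\right) + 4\right) = 5 - \left(\frac{7}{10} + 4\right) = 5 - \frac{47}{10} = \frac{3}{10} \approx 0.3$)
$\left(0 + f\right)^{2} \cdot 31 + 4712 = \left(0 + \frac{3}{10}\right)^{2} \cdot 31 + 4712 = \left(\frac{3}{10}\right)^{2} \cdot 31 + 4712 = \frac{9}{100} \cdot 31 + 4712 = \frac{279}{100} + 4712 = \frac{471479}{100}$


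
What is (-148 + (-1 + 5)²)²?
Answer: 17424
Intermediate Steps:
(-148 + (-1 + 5)²)² = (-148 + 4²)² = (-148 + 16)² = (-132)² = 17424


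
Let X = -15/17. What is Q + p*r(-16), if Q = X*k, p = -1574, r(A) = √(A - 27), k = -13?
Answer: 195/17 - 1574*I*√43 ≈ 11.471 - 10321.0*I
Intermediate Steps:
X = -15/17 (X = -15*1/17 = -15/17 ≈ -0.88235)
r(A) = √(-27 + A)
Q = 195/17 (Q = -15/17*(-13) = 195/17 ≈ 11.471)
Q + p*r(-16) = 195/17 - 1574*√(-27 - 16) = 195/17 - 1574*I*√43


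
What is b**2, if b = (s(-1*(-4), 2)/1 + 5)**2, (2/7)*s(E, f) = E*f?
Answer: 1185921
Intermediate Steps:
s(E, f) = 7*E*f/2 (s(E, f) = 7*(E*f)/2 = 7*E*f/2)
b = 1089 (b = (((7/2)*(-1*(-4))*2)/1 + 5)**2 = (((7/2)*4*2)*1 + 5)**2 = (28*1 + 5)**2 = (28 + 5)**2 = 33**2 = 1089)
b**2 = 1089**2 = 1185921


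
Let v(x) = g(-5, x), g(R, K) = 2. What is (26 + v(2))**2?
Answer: 784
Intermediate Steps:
v(x) = 2
(26 + v(2))**2 = (26 + 2)**2 = 28**2 = 784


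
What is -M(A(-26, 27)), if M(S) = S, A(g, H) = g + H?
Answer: -1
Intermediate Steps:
A(g, H) = H + g
-M(A(-26, 27)) = -(27 - 26) = -1*1 = -1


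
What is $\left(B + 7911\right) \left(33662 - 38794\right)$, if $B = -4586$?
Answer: $-17063900$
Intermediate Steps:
$\left(B + 7911\right) \left(33662 - 38794\right) = \left(-4586 + 7911\right) \left(33662 - 38794\right) = 3325 \left(-5132\right) = -17063900$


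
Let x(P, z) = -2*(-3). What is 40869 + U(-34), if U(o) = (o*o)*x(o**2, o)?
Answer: 47805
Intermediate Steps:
x(P, z) = 6
U(o) = 6*o**2 (U(o) = (o*o)*6 = o**2*6 = 6*o**2)
40869 + U(-34) = 40869 + 6*(-34)**2 = 40869 + 6*1156 = 40869 + 6936 = 47805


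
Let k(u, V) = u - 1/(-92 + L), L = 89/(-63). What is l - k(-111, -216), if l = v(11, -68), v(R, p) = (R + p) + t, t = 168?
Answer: 1306407/5885 ≈ 221.99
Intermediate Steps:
L = -89/63 (L = 89*(-1/63) = -89/63 ≈ -1.4127)
v(R, p) = 168 + R + p (v(R, p) = (R + p) + 168 = 168 + R + p)
k(u, V) = 63/5885 + u (k(u, V) = u - 1/(-92 - 89/63) = u - 1/(-5885/63) = u - 1*(-63/5885) = u + 63/5885 = 63/5885 + u)
l = 111 (l = 168 + 11 - 68 = 111)
l - k(-111, -216) = 111 - (63/5885 - 111) = 111 - 1*(-653172/5885) = 111 + 653172/5885 = 1306407/5885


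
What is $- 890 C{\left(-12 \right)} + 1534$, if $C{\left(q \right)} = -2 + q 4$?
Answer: $46034$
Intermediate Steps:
$C{\left(q \right)} = -2 + 4 q$
$- 890 C{\left(-12 \right)} + 1534 = - 890 \left(-2 + 4 \left(-12\right)\right) + 1534 = - 890 \left(-2 - 48\right) + 1534 = \left(-890\right) \left(-50\right) + 1534 = 44500 + 1534 = 46034$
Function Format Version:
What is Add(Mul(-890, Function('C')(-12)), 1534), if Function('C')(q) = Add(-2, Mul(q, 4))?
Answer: 46034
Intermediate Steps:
Function('C')(q) = Add(-2, Mul(4, q))
Add(Mul(-890, Function('C')(-12)), 1534) = Add(Mul(-890, Add(-2, Mul(4, -12))), 1534) = Add(Mul(-890, Add(-2, -48)), 1534) = Add(Mul(-890, -50), 1534) = Add(44500, 1534) = 46034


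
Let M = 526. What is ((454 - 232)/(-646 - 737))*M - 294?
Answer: -174458/461 ≈ -378.43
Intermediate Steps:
((454 - 232)/(-646 - 737))*M - 294 = ((454 - 232)/(-646 - 737))*526 - 294 = (222/(-1383))*526 - 294 = (222*(-1/1383))*526 - 294 = -74/461*526 - 294 = -38924/461 - 294 = -174458/461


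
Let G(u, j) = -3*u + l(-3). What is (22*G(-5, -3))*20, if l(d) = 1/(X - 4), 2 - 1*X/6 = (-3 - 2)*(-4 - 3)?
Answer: 666380/101 ≈ 6597.8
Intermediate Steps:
X = -198 (X = 12 - 6*(-3 - 2)*(-4 - 3) = 12 - (-30)*(-7) = 12 - 6*35 = 12 - 210 = -198)
l(d) = -1/202 (l(d) = 1/(-198 - 4) = 1/(-202) = -1/202)
G(u, j) = -1/202 - 3*u (G(u, j) = -3*u - 1/202 = -1/202 - 3*u)
(22*G(-5, -3))*20 = (22*(-1/202 - 3*(-5)))*20 = (22*(-1/202 + 15))*20 = (22*(3029/202))*20 = (33319/101)*20 = 666380/101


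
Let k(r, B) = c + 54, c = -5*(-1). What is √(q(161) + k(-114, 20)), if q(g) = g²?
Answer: 2*√6495 ≈ 161.18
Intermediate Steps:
c = 5
k(r, B) = 59 (k(r, B) = 5 + 54 = 59)
√(q(161) + k(-114, 20)) = √(161² + 59) = √(25921 + 59) = √25980 = 2*√6495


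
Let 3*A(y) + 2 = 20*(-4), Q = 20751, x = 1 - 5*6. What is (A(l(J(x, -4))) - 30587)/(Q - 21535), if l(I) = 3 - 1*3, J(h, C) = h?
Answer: 91843/2352 ≈ 39.049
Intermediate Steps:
x = -29 (x = 1 - 30 = -29)
l(I) = 0 (l(I) = 3 - 3 = 0)
A(y) = -82/3 (A(y) = -2/3 + (20*(-4))/3 = -2/3 + (1/3)*(-80) = -2/3 - 80/3 = -82/3)
(A(l(J(x, -4))) - 30587)/(Q - 21535) = (-82/3 - 30587)/(20751 - 21535) = -91843/3/(-784) = -91843/3*(-1/784) = 91843/2352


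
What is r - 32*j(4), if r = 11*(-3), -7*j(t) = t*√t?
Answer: 25/7 ≈ 3.5714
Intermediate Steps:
j(t) = -t^(3/2)/7 (j(t) = -t*√t/7 = -t^(3/2)/7)
r = -33
r - 32*j(4) = -33 - (-32)*4^(3/2)/7 = -33 - (-32)*8/7 = -33 - 32*(-8/7) = -33 + 256/7 = 25/7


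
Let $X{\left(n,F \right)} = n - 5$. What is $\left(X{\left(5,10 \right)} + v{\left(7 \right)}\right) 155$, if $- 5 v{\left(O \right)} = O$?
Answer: $-217$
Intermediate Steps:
$v{\left(O \right)} = - \frac{O}{5}$
$X{\left(n,F \right)} = -5 + n$
$\left(X{\left(5,10 \right)} + v{\left(7 \right)}\right) 155 = \left(\left(-5 + 5\right) - \frac{7}{5}\right) 155 = \left(0 - \frac{7}{5}\right) 155 = \left(- \frac{7}{5}\right) 155 = -217$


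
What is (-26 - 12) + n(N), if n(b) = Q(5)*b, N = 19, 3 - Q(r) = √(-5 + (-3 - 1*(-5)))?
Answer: 19 - 19*I*√3 ≈ 19.0 - 32.909*I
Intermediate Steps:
Q(r) = 3 - I*√3 (Q(r) = 3 - √(-5 + (-3 - 1*(-5))) = 3 - √(-5 + (-3 + 5)) = 3 - √(-5 + 2) = 3 - √(-3) = 3 - I*√3)
n(b) = b*(3 - I*√3) (n(b) = (3 - I*√3)*b = b*(3 - I*√3))
(-26 - 12) + n(N) = (-26 - 12) + 19*(3 - I*√3) = -38 + (57 - 19*I*√3) = 19 - 19*I*√3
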